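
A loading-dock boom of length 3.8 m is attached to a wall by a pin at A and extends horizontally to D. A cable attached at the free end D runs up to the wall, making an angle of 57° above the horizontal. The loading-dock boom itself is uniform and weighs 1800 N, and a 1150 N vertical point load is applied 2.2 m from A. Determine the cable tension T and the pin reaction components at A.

ΣM about A: T·sin57°·3.8 − 1800·1.9 − 1150·2.2 = 0 → T = 5950/(3.8·0.838671) = 1866.99 ≈ 1867 N.
ΣF_x = 0: A_x − T·cos57° = 0 → A_x = 1866.99 × 0.544639 = 1017 N.
ΣF_y = 0: A_y + T·sin57° − 1800 − 1150 = 0 → A_y = 2950 − 1866.99 × 0.838671 = 1384 N.

T = 1867 N, A_x = 1017 N, A_y = 1384 N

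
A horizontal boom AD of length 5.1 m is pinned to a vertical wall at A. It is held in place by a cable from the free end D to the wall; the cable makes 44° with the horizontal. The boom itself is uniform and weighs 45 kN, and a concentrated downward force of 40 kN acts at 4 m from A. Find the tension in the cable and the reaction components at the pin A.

T = 77.55 kN, A_x = 55.79 kN, A_y = 31.13 kN

ΣM about A: T·sin44°·5.1 − 45·2.55 − 40·4 = 0 → T = 274.75/(5.1·0.694658) = 77.5526 ≈ 77.55 kN.
ΣF_x = 0: A_x − T·cos44° = 0 → A_x = 77.5526 × 0.71934 = 55.79 kN.
ΣF_y = 0: A_y + T·sin44° − 45 − 40 = 0 → A_y = 85 − 77.5526 × 0.694658 = 31.13 kN.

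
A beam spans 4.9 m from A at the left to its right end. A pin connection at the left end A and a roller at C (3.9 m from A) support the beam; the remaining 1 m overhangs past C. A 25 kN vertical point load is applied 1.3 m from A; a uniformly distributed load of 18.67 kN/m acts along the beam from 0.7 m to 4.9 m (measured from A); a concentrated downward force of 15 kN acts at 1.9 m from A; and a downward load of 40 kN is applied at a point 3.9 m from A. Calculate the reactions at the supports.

A_x = 0, A_y = 46.48 kN, C_y = 111.9 kN

Resultant of the distributed load: 18.67 × 4.2 = 78.414 kN at 2.8 m from A.
ΣM about A: C_y·3.9 − 25·1.3 − (18.67·4.2)·2.8 − 15·1.9 − 40·3.9 = 0 → C_y = 436.5592/3.9 = 111.938 ≈ 111.9 kN.
ΣF_y = 0: A_y + 111.938 − 25 − 18.67·4.2 − 15 − 40 = 0 → A_y = 46.48 kN.
ΣF_x = 0: no horizontal applied forces, so A_x = 0.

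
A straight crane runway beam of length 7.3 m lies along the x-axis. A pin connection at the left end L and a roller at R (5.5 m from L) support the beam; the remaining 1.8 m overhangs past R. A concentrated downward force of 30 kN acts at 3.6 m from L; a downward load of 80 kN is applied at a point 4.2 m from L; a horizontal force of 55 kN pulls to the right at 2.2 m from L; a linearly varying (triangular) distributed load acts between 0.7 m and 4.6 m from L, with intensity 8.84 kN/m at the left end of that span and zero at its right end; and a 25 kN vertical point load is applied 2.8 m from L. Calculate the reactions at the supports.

Resultant of the triangular load: ½ × 8.84 × 3.9 = 17.238 kN, acting at 2 m from L (one-third of the span from the peak).
ΣM about L: R_y·5.5 − 30·3.6 − 80·4.2 − (½·8.84·3.9)·2 − 25·2.8 = 0 → R_y = 548.476/5.5 = 99.7229 ≈ 99.72 kN.
ΣF_y = 0: L_y + 99.7229 − 30 − 80 − ½·8.84·3.9 − 25 = 0 → L_y = 52.52 kN.
ΣF_x = 0: L_x + 55 = 0 → L_x = -55.00 kN.

L_x = -55.00 kN, L_y = 52.52 kN, R_y = 99.72 kN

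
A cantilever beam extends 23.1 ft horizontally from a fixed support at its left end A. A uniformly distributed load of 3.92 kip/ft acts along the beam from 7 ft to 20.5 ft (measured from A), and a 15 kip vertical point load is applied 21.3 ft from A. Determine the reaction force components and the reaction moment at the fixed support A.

A_x = 0, A_y = 67.92 kip, M_A = 1047 kip·ft

Resultant of the distributed load: 3.92 × 13.5 = 52.92 kip at 13.75 ft from A.
ΣF_x = 0: A_x = 0.
ΣF_y = 0: A_y − 3.92·13.5 − 15 = 0 → A_y = 67.92 kip.
ΣM about A: M_A − (3.92·13.5)·13.75 − 15·21.3 = 0 → M_A = 1047 kip·ft.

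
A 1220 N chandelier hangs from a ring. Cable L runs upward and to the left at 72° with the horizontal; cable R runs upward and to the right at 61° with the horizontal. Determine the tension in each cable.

ΣF_x = 0: −T_L·cos72° + T_R·cos61° = 0 → T_R = 0.637399·T_L.
ΣF_y = 0: T_L·sin72° + T_R·sin61° = 1220.
Substitute: T_L·(0.951057 + 0.637399·0.87462) = 1220 → T_L = 808.73 ≈ 808.7 N.
Then T_R = 0.637399 × 808.73 = 515.5 N.

T_L = 808.7 N, T_R = 515.5 N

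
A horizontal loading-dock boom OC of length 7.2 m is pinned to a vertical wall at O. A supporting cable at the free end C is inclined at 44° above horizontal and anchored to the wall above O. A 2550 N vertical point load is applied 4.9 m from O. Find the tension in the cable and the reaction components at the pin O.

ΣM about O: T·sin44°·7.2 − 2550·4.9 = 0 → T = 12495/(7.2·0.694658) = 2498.23 ≈ 2498 N.
ΣF_x = 0: O_x − T·cos44° = 0 → O_x = 2498.23 × 0.71934 = 1797 N.
ΣF_y = 0: O_y + T·sin44° − 2550 = 0 → O_y = 2550 − 2498.23 × 0.694658 = 814.6 N.

T = 2498 N, O_x = 1797 N, O_y = 814.6 N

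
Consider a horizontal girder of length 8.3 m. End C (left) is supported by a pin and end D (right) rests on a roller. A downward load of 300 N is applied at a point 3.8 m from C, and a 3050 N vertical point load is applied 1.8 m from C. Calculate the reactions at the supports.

Moments about C: D_y·8.3 − 300·3.8 − 3050·1.8 = 0 → D_y = 6630/8.3 = 798.795 ≈ 798.8 N.
ΣF_y = 0: C_y + 798.795 − 300 − 3050 = 0 → C_y = 2551 N.
ΣF_x = 0: no horizontal applied forces, so C_x = 0.

C_x = 0, C_y = 2551 N, D_y = 798.8 N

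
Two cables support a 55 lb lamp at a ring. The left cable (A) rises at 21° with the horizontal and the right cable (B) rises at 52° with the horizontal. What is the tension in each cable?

T_A = 35.41 lb, T_B = 53.69 lb

ΣF_x = 0: −T_A·cos21° + T_B·cos52° = 0 → T_B = 1.51639·T_A.
ΣF_y = 0: T_A·sin21° + T_B·sin52° = 55.
Substitute: T_A·(0.358368 + 1.51639·0.788011) = 55 → T_A = 35.4085 ≈ 35.41 lb.
Then T_B = 1.51639 × 35.4085 = 53.69 lb.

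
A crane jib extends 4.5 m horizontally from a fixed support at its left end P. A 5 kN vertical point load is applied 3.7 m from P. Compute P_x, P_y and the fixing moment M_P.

ΣF_x = 0: P_x = 0.
ΣF_y = 0: P_y − 5 = 0 → P_y = 5.000 kN.
ΣM about P: M_P − 5·3.7 = 0 → M_P = 18.50 kN·m.

P_x = 0, P_y = 5.000 kN, M_P = 18.50 kN·m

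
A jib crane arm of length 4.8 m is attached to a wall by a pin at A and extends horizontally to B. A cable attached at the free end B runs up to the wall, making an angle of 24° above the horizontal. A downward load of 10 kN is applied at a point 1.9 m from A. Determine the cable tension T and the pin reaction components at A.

ΣM about A: T·sin24°·4.8 − 10·1.9 = 0 → T = 19/(4.8·0.406737) = 9.73192 ≈ 9.732 kN.
ΣF_x = 0: A_x − T·cos24° = 0 → A_x = 9.73192 × 0.913545 = 8.891 kN.
ΣF_y = 0: A_y + T·sin24° − 10 = 0 → A_y = 10 − 9.73192 × 0.406737 = 6.042 kN.

T = 9.732 kN, A_x = 8.891 kN, A_y = 6.042 kN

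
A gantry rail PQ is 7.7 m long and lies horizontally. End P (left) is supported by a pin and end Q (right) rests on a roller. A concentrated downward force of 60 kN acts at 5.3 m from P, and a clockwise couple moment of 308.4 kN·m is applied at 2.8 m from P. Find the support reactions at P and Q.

P_x = 0, P_y = -21.35 kN, Q_y = 81.35 kN

Taking moments about P: Q_y·7.7 − 60·5.3 − 308.4 = 0 → Q_y = 626.4/7.7 = 81.3506 ≈ 81.35 kN.
ΣF_y = 0: P_y + 81.3506 − 60 = 0 → P_y = -21.35 kN.
ΣF_x = 0: no horizontal applied forces, so P_x = 0.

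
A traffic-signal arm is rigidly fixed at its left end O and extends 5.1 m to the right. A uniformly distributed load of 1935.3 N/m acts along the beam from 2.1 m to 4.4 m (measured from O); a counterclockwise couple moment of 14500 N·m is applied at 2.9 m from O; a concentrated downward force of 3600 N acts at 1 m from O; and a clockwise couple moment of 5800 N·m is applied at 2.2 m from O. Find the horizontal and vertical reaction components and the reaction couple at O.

Resultant of the distributed load: 1935.3 × 2.3 = 4451.19 N at 3.25 m from O.
ΣF_x = 0: O_x = 0.
ΣF_y = 0: O_y − 1935.3·2.3 − 3600 = 0 → O_y = 8051 N.
ΣM about O: M_O − (1935.3·2.3)·3.25 + 14500 − 3600·1 − 5800 = 0 → M_O = 9366 N·m.

O_x = 0, O_y = 8051 N, M_O = 9366 N·m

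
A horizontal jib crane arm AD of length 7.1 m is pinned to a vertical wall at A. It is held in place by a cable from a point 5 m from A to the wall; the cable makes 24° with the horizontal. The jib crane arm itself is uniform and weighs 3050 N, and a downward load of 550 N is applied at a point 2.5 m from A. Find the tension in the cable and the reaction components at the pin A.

ΣM about A: T·sin24°·5 − 3050·3.55 − 550·2.5 = 0 → T = 12202.5/(5·0.406737) = 6000.19 ≈ 6000 N.
ΣF_x = 0: A_x − T·cos24° = 0 → A_x = 6000.19 × 0.913545 = 5481 N.
ΣF_y = 0: A_y + T·sin24° − 3050 − 550 = 0 → A_y = 3600 − 6000.19 × 0.406737 = 1160 N.

T = 6000 N, A_x = 5481 N, A_y = 1160 N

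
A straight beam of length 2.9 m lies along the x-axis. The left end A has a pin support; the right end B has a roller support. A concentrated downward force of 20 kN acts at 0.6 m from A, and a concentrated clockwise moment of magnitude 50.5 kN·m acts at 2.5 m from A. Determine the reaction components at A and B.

Taking moments about A: B_y·2.9 − 20·0.6 − 50.5 = 0 → B_y = 62.5/2.9 = 21.5517 ≈ 21.55 kN.
ΣF_y = 0: A_y + 21.5517 − 20 = 0 → A_y = -1.552 kN.
ΣF_x = 0: no horizontal applied forces, so A_x = 0.

A_x = 0, A_y = -1.552 kN, B_y = 21.55 kN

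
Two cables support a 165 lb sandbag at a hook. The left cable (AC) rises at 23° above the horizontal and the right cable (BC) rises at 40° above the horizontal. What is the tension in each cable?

T_AC = 141.9 lb, T_BC = 170.5 lb

ΣF_x = 0: −T_AC·cos23° + T_BC·cos40° = 0 → T_BC = 1.20163·T_AC.
ΣF_y = 0: T_AC·sin23° + T_BC·sin40° = 165.
Substitute: T_AC·(0.390731 + 1.20163·0.642788) = 165 → T_AC = 141.859 ≈ 141.9 lb.
Then T_BC = 1.20163 × 141.859 = 170.5 lb.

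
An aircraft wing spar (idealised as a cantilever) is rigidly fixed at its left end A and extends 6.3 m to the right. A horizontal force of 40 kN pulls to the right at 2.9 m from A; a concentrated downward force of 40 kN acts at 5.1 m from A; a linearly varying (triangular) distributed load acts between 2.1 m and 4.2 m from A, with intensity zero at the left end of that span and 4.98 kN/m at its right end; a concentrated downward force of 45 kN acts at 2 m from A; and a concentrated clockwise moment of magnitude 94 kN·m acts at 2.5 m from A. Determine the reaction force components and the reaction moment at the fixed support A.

A_x = -40.00 kN, A_y = 90.23 kN, M_A = 406.3 kN·m

Resultant of the triangular load: ½ × 4.98 × 2.1 = 5.229 kN, acting at 3.5 m from A (one-third of the span from the peak).
ΣF_x = 0: A_x + 40 = 0 → A_x = -40.00 kN.
ΣF_y = 0: A_y − 40 − ½·4.98·2.1 − 45 = 0 → A_y = 90.23 kN.
ΣM about A: M_A − 40·5.1 − (½·4.98·2.1)·3.5 − 45·2 − 94 = 0 → M_A = 406.3 kN·m.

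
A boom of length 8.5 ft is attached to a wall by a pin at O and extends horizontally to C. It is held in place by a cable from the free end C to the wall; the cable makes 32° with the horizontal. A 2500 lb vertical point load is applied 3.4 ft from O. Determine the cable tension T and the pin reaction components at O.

T = 1887 lb, O_x = 1600 lb, O_y = 1500 lb

ΣM about O: T·sin32°·8.5 − 2500·3.4 = 0 → T = 8500/(8.5·0.529919) = 1887.08 ≈ 1887 lb.
ΣF_x = 0: O_x − T·cos32° = 0 → O_x = 1887.08 × 0.848048 = 1600 lb.
ΣF_y = 0: O_y + T·sin32° − 2500 = 0 → O_y = 2500 − 1887.08 × 0.529919 = 1500 lb.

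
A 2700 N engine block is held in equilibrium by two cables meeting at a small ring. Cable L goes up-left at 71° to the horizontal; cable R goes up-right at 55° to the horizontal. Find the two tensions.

ΣF_x = 0: −T_L·cos71° + T_R·cos55° = 0 → T_R = 0.567611·T_L.
ΣF_y = 0: T_L·sin71° + T_R·sin55° = 2700.
Substitute: T_L·(0.945519 + 0.567611·0.819152) = 2700 → T_L = 1914.24 ≈ 1914 N.
Then T_R = 0.567611 × 1914.24 = 1087 N.

T_L = 1914 N, T_R = 1087 N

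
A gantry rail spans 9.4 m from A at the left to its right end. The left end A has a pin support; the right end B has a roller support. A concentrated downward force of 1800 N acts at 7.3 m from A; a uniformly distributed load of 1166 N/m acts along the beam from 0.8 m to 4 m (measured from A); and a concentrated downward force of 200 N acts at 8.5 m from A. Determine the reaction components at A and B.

A_x = 0, A_y = 3200 N, B_y = 2531 N

Resultant of the distributed load: 1166 × 3.2 = 3731.2 N at 2.4 m from A.
ΣM about A: B_y·9.4 − 1800·7.3 − (1166·3.2)·2.4 − 200·8.5 = 0 → B_y = 23794.88/9.4 = 2531.37 ≈ 2531 N.
ΣF_y = 0: A_y + 2531.37 − 1800 − 1166·3.2 − 200 = 0 → A_y = 3200 N.
ΣF_x = 0: no horizontal applied forces, so A_x = 0.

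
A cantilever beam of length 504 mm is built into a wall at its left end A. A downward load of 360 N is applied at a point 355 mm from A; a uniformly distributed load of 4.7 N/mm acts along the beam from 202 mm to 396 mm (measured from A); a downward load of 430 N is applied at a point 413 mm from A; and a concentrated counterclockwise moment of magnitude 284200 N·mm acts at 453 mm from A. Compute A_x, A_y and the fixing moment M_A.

A_x = 0, A_y = 1702 N, M_A = 293800 N·mm

Resultant of the distributed load: 4.7 × 194 = 911.8 N at 299 mm from A.
ΣF_x = 0: A_x = 0.
ΣF_y = 0: A_y − 360 − 4.7·194 − 430 = 0 → A_y = 1702 N.
ΣM about A: M_A − 360·355 − (4.7·194)·299 − 430·413 + 284200 = 0 → M_A = 293800 N·mm.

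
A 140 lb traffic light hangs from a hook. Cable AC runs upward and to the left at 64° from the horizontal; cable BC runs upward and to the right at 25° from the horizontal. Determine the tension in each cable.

ΣF_x = 0: −T_AC·cos64° + T_BC·cos25° = 0 → T_BC = 0.483689·T_AC.
ΣF_y = 0: T_AC·sin64° + T_BC·sin25° = 140.
Substitute: T_AC·(0.898794 + 0.483689·0.422618) = 140 → T_AC = 126.902 ≈ 126.9 lb.
Then T_BC = 0.483689 × 126.902 = 61.38 lb.

T_AC = 126.9 lb, T_BC = 61.38 lb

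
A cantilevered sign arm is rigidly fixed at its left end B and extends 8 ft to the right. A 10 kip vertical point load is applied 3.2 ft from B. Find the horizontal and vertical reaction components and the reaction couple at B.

ΣF_x = 0: B_x = 0.
ΣF_y = 0: B_y − 10 = 0 → B_y = 10.00 kip.
ΣM about B: M_B − 10·3.2 = 0 → M_B = 32.00 kip·ft.

B_x = 0, B_y = 10.00 kip, M_B = 32.00 kip·ft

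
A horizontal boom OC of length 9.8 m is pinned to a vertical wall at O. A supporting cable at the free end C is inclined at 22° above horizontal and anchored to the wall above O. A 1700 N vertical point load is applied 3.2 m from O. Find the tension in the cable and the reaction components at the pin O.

T = 1482 N, O_x = 1374 N, O_y = 1145 N

ΣM about O: T·sin22°·9.8 − 1700·3.2 = 0 → T = 5440/(9.8·0.374607) = 1481.83 ≈ 1482 N.
ΣF_x = 0: O_x − T·cos22° = 0 → O_x = 1481.83 × 0.927184 = 1374 N.
ΣF_y = 0: O_y + T·sin22° − 1700 = 0 → O_y = 1700 − 1481.83 × 0.374607 = 1145 N.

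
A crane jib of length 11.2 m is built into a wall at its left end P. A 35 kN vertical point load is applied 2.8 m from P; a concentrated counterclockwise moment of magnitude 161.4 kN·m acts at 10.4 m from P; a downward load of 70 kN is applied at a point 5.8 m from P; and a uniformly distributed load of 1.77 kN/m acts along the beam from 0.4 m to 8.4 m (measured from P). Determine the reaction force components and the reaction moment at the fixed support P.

P_x = 0, P_y = 119.2 kN, M_P = 404.9 kN·m

Resultant of the distributed load: 1.77 × 8 = 14.16 kN at 4.4 m from P.
ΣF_x = 0: P_x = 0.
ΣF_y = 0: P_y − 35 − 70 − 1.77·8 = 0 → P_y = 119.2 kN.
ΣM about P: M_P − 35·2.8 + 161.4 − 70·5.8 − (1.77·8)·4.4 = 0 → M_P = 404.9 kN·m.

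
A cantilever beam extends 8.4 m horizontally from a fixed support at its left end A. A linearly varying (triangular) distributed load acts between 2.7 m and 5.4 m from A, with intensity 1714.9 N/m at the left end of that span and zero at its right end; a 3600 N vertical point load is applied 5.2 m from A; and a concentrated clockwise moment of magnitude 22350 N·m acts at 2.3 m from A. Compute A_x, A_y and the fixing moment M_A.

A_x = 0, A_y = 5915 N, M_A = 49400 N·m

Resultant of the triangular load: ½ × 1714.9 × 2.7 = 2315.115 N, acting at 3.6 m from A (one-third of the span from the peak).
ΣF_x = 0: A_x = 0.
ΣF_y = 0: A_y − ½·1714.9·2.7 − 3600 = 0 → A_y = 5915 N.
ΣM about A: M_A − (½·1714.9·2.7)·3.6 − 3600·5.2 − 22350 = 0 → M_A = 49400 N·m.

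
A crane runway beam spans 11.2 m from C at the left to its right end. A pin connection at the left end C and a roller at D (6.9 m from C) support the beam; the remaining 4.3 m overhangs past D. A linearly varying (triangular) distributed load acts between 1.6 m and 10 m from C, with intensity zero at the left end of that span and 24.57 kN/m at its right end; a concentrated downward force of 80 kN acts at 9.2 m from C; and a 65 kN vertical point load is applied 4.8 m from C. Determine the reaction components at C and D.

Resultant of the triangular load: ½ × 24.57 × 8.4 = 103.194 kN, acting at 7.2 m from C (one-third of the span from the peak).
Moments about C: D_y·6.9 − (½·24.57·8.4)·7.2 − 80·9.2 − 65·4.8 = 0 → D_y = 1790.9968/6.9 = 259.565 ≈ 259.6 kN.
ΣF_y = 0: C_y + 259.565 − ½·24.57·8.4 − 80 − 65 = 0 → C_y = -11.37 kN.
ΣF_x = 0: no horizontal applied forces, so C_x = 0.

C_x = 0, C_y = -11.37 kN, D_y = 259.6 kN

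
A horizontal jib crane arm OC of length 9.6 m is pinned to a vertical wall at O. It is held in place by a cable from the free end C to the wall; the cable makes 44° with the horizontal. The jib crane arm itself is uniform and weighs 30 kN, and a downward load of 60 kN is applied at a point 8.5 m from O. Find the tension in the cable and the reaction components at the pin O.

ΣM about O: T·sin44°·9.6 − 30·4.8 − 60·8.5 = 0 → T = 654/(9.6·0.694658) = 98.0698 ≈ 98.07 kN.
ΣF_x = 0: O_x − T·cos44° = 0 → O_x = 98.0698 × 0.71934 = 70.55 kN.
ΣF_y = 0: O_y + T·sin44° − 30 − 60 = 0 → O_y = 90 − 98.0698 × 0.694658 = 21.88 kN.

T = 98.07 kN, O_x = 70.55 kN, O_y = 21.88 kN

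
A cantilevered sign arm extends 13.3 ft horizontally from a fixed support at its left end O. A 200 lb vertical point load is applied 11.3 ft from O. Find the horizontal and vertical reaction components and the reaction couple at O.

O_x = 0, O_y = 200.0 lb, M_O = 2260 lb·ft

ΣF_x = 0: O_x = 0.
ΣF_y = 0: O_y − 200 = 0 → O_y = 200.0 lb.
ΣM about O: M_O − 200·11.3 = 0 → M_O = 2260 lb·ft.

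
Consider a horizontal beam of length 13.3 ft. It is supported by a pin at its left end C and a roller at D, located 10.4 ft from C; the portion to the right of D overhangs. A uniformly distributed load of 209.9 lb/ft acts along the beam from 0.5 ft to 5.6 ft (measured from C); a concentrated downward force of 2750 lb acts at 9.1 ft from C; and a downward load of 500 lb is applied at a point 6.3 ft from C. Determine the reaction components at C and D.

Resultant of the distributed load: 209.9 × 5.1 = 1070.49 lb at 3.05 ft from C.
Moments about C: D_y·10.4 − (209.9·5.1)·3.05 − 2750·9.1 − 500·6.3 = 0 → D_y = 31439.9945/10.4 = 3023.08 ≈ 3023 lb.
ΣF_y = 0: C_y + 3023.08 − 209.9·5.1 − 2750 − 500 = 0 → C_y = 1297 lb.
ΣF_x = 0: no horizontal applied forces, so C_x = 0.

C_x = 0, C_y = 1297 lb, D_y = 3023 lb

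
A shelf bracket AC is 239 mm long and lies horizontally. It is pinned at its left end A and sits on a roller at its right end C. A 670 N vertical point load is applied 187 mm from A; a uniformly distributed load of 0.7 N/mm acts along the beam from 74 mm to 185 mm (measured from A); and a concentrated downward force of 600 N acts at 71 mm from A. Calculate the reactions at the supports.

A_x = 0, A_y = 603.1 N, C_y = 744.6 N

Resultant of the distributed load: 0.7 × 111 = 77.7 N at 129.5 mm from A.
Taking moments about A: C_y·239 − 670·187 − (0.7·111)·129.5 − 600·71 = 0 → C_y = 177952.15/239 = 744.57 ≈ 744.6 N.
ΣF_y = 0: A_y + 744.57 − 670 − 0.7·111 − 600 = 0 → A_y = 603.1 N.
ΣF_x = 0: no horizontal applied forces, so A_x = 0.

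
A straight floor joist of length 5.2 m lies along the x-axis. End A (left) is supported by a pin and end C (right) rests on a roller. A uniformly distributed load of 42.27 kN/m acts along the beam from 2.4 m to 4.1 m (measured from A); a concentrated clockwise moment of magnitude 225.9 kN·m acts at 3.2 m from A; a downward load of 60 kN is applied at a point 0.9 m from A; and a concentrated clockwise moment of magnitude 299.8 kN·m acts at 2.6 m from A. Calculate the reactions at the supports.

A_x = 0, A_y = -24.53 kN, C_y = 156.4 kN

Resultant of the distributed load: 42.27 × 1.7 = 71.859 kN at 3.25 m from A.
Taking moments about A: C_y·5.2 − (42.27·1.7)·3.25 − 225.9 − 60·0.9 − 299.8 = 0 → C_y = 813.24175/5.2 = 156.393 ≈ 156.4 kN.
ΣF_y = 0: A_y + 156.393 − 42.27·1.7 − 60 = 0 → A_y = -24.53 kN.
ΣF_x = 0: no horizontal applied forces, so A_x = 0.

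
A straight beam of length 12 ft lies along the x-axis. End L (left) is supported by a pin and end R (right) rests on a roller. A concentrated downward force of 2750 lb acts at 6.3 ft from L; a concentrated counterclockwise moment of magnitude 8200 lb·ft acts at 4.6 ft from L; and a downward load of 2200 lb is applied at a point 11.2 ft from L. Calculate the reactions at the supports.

L_x = 0, L_y = 2136 lb, R_y = 2814 lb

Taking moments about L: R_y·12 − 2750·6.3 + 8200 − 2200·11.2 = 0 → R_y = 33765/12 = 2813.75 ≈ 2814 lb.
ΣF_y = 0: L_y + 2813.75 − 2750 − 2200 = 0 → L_y = 2136 lb.
ΣF_x = 0: no horizontal applied forces, so L_x = 0.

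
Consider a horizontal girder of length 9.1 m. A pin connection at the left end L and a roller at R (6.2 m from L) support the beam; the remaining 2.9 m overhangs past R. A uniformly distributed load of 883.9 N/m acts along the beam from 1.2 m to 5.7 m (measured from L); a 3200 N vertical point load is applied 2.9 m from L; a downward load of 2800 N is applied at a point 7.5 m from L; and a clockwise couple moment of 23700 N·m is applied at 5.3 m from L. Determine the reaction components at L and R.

L_x = 0, L_y = -942.2 N, R_y = 10920 N

Resultant of the distributed load: 883.9 × 4.5 = 3977.55 N at 3.45 m from L.
Taking moments about L: R_y·6.2 − (883.9·4.5)·3.45 − 3200·2.9 − 2800·7.5 − 23700 = 0 → R_y = 67702.5475/6.2 = 10919.8 ≈ 10920 N.
ΣF_y = 0: L_y + 10919.8 − 883.9·4.5 − 3200 − 2800 = 0 → L_y = -942.2 N.
ΣF_x = 0: no horizontal applied forces, so L_x = 0.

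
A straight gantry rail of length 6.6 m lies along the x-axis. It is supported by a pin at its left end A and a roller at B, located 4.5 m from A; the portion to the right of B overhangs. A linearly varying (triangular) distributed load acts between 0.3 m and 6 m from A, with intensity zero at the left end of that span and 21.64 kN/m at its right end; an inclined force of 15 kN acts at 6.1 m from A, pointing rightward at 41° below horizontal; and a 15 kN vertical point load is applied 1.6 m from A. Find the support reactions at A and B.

Resultant of the triangular load: ½ × 21.64 × 5.7 = 61.674 kN, acting at 4.1 m from A (one-third of the span from the peak).
ΣM about A: B_y·4.5 − (½·21.64·5.7)·4.1 − 15·sin41°·6.1 − 15·1.6 = 0 → B_y = 336.893/4.5 = 74.8651 ≈ 74.87 kN.
ΣF_y = 0: A_y + 74.8651 − ½·21.64·5.7 − 15·sin41° − 15 = 0 → A_y = 11.65 kN.
ΣF_x = 0: A_x + 15·cos41° = 0 → A_x = -11.32 kN.

A_x = -11.32 kN, A_y = 11.65 kN, B_y = 74.87 kN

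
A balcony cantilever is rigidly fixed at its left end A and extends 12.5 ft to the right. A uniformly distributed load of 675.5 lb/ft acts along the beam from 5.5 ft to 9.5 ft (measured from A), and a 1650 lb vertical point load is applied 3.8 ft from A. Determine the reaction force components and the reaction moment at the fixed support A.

Resultant of the distributed load: 675.5 × 4 = 2702 lb at 7.5 ft from A.
ΣF_x = 0: A_x = 0.
ΣF_y = 0: A_y − 675.5·4 − 1650 = 0 → A_y = 4352 lb.
ΣM about A: M_A − (675.5·4)·7.5 − 1650·3.8 = 0 → M_A = 26540 lb·ft.

A_x = 0, A_y = 4352 lb, M_A = 26540 lb·ft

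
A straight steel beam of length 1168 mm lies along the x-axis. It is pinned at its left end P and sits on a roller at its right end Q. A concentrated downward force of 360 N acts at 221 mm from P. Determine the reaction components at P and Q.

Moments about P: Q_y·1168 − 360·221 = 0 → Q_y = 79560/1168 = 68.1164 ≈ 68.12 N.
ΣF_y = 0: P_y + 68.1164 − 360 = 0 → P_y = 291.9 N.
ΣF_x = 0: no horizontal applied forces, so P_x = 0.

P_x = 0, P_y = 291.9 N, Q_y = 68.12 N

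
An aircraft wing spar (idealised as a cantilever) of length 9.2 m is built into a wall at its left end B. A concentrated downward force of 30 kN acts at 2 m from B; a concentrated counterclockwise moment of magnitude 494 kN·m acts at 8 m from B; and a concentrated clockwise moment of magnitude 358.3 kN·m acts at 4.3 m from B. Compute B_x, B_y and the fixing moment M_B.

ΣF_x = 0: B_x = 0.
ΣF_y = 0: B_y − 30 = 0 → B_y = 30.00 kN.
ΣM about B: M_B − 30·2 + 494 − 358.3 = 0 → M_B = -75.70 kN·m.

B_x = 0, B_y = 30.00 kN, M_B = -75.70 kN·m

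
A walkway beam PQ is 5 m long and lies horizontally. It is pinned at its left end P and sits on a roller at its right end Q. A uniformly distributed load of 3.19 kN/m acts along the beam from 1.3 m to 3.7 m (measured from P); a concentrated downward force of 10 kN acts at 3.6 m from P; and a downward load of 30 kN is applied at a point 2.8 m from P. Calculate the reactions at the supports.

Resultant of the distributed load: 3.19 × 2.4 = 7.656 kN at 2.5 m from P.
Moments about P: Q_y·5 − (3.19·2.4)·2.5 − 10·3.6 − 30·2.8 = 0 → Q_y = 139.14/5 = 27.828 ≈ 27.83 kN.
ΣF_y = 0: P_y + 27.828 − 3.19·2.4 − 10 − 30 = 0 → P_y = 19.83 kN.
ΣF_x = 0: no horizontal applied forces, so P_x = 0.

P_x = 0, P_y = 19.83 kN, Q_y = 27.83 kN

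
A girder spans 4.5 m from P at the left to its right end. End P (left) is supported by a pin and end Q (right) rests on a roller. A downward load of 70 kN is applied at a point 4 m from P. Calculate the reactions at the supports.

ΣM about P: Q_y·4.5 − 70·4 = 0 → Q_y = 280/4.5 = 62.2222 ≈ 62.22 kN.
ΣF_y = 0: P_y + 62.2222 − 70 = 0 → P_y = 7.778 kN.
ΣF_x = 0: no horizontal applied forces, so P_x = 0.

P_x = 0, P_y = 7.778 kN, Q_y = 62.22 kN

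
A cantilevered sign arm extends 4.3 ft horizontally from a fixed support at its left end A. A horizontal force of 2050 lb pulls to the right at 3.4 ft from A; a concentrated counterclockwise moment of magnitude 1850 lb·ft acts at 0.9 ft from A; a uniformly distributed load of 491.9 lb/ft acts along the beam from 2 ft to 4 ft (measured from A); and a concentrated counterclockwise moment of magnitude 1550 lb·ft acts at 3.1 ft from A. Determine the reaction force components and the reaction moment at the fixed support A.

A_x = -2050 lb, A_y = 983.8 lb, M_A = -448.6 lb·ft

Resultant of the distributed load: 491.9 × 2 = 983.8 lb at 3 ft from A.
ΣF_x = 0: A_x + 2050 = 0 → A_x = -2050 lb.
ΣF_y = 0: A_y − 491.9·2 = 0 → A_y = 983.8 lb.
ΣM about A: M_A + 1850 − (491.9·2)·3 + 1550 = 0 → M_A = -448.6 lb·ft.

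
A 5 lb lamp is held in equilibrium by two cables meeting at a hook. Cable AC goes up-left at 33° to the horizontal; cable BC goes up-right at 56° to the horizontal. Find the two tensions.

ΣF_x = 0: −T_AC·cos33° + T_BC·cos56° = 0 → T_BC = 1.49979·T_AC.
ΣF_y = 0: T_AC·sin33° + T_BC·sin56° = 5.
Substitute: T_AC·(0.544639 + 1.49979·0.829038) = 5 → T_AC = 2.79639 ≈ 2.796 lb.
Then T_BC = 1.49979 × 2.79639 = 4.194 lb.

T_AC = 2.796 lb, T_BC = 4.194 lb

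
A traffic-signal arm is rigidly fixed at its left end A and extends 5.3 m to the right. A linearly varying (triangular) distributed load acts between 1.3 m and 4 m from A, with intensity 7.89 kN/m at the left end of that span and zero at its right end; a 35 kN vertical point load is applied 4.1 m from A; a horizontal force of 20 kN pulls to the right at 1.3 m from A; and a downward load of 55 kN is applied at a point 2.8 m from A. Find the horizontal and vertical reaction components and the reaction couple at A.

A_x = -20.00 kN, A_y = 100.7 kN, M_A = 320.9 kN·m

Resultant of the triangular load: ½ × 7.89 × 2.7 = 10.6515 kN, acting at 2.2 m from A (one-third of the span from the peak).
ΣF_x = 0: A_x + 20 = 0 → A_x = -20.00 kN.
ΣF_y = 0: A_y − ½·7.89·2.7 − 35 − 55 = 0 → A_y = 100.7 kN.
ΣM about A: M_A − (½·7.89·2.7)·2.2 − 35·4.1 − 55·2.8 = 0 → M_A = 320.9 kN·m.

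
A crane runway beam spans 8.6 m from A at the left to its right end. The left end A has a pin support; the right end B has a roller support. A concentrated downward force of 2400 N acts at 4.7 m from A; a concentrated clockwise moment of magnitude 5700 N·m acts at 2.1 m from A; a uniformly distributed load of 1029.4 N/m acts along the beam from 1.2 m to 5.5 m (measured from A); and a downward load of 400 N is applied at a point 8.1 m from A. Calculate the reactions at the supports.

Resultant of the distributed load: 1029.4 × 4.3 = 4426.42 N at 3.35 m from A.
ΣM about A: B_y·8.6 − 2400·4.7 − 5700 − (1029.4·4.3)·3.35 − 400·8.1 = 0 → B_y = 35048.507/8.6 = 4075.41 ≈ 4075 N.
ΣF_y = 0: A_y + 4075.41 − 2400 − 1029.4·4.3 − 400 = 0 → A_y = 3151 N.
ΣF_x = 0: no horizontal applied forces, so A_x = 0.

A_x = 0, A_y = 3151 N, B_y = 4075 N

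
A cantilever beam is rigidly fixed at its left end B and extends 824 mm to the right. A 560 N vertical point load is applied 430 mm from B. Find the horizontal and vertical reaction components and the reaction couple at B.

B_x = 0, B_y = 560.0 N, M_B = 240800 N·mm

ΣF_x = 0: B_x = 0.
ΣF_y = 0: B_y − 560 = 0 → B_y = 560.0 N.
ΣM about B: M_B − 560·430 = 0 → M_B = 240800 N·mm.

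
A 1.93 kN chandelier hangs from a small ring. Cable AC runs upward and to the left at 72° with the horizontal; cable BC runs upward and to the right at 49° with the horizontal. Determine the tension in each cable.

T_AC = 1.477 kN, T_BC = 0.6958 kN

ΣF_x = 0: −T_AC·cos72° + T_BC·cos49° = 0 → T_BC = 0.47102·T_AC.
ΣF_y = 0: T_AC·sin72° + T_BC·sin49° = 1.93.
Substitute: T_AC·(0.951057 + 0.47102·0.75471) = 1.93 → T_AC = 1.47718 ≈ 1.477 kN.
Then T_BC = 0.47102 × 1.47718 = 0.6958 kN.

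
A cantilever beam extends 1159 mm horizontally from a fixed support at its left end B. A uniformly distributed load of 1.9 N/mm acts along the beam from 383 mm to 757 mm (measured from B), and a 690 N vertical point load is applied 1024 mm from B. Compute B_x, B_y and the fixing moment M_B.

Resultant of the distributed load: 1.9 × 374 = 710.6 N at 570 mm from B.
ΣF_x = 0: B_x = 0.
ΣF_y = 0: B_y − 1.9·374 − 690 = 0 → B_y = 1401 N.
ΣM about B: M_B − (1.9·374)·570 − 690·1024 = 0 → M_B = 1112000 N·mm.

B_x = 0, B_y = 1401 N, M_B = 1112000 N·mm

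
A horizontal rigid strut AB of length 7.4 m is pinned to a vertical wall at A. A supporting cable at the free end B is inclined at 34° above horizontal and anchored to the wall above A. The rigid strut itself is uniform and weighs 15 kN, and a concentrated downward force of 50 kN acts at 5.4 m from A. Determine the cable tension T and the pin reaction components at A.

ΣM about A: T·sin34°·7.4 − 15·3.7 − 50·5.4 = 0 → T = 325.5/(7.4·0.559193) = 78.6607 ≈ 78.66 kN.
ΣF_x = 0: A_x − T·cos34° = 0 → A_x = 78.6607 × 0.829038 = 65.21 kN.
ΣF_y = 0: A_y + T·sin34° − 15 − 50 = 0 → A_y = 65 − 78.6607 × 0.559193 = 21.01 kN.

T = 78.66 kN, A_x = 65.21 kN, A_y = 21.01 kN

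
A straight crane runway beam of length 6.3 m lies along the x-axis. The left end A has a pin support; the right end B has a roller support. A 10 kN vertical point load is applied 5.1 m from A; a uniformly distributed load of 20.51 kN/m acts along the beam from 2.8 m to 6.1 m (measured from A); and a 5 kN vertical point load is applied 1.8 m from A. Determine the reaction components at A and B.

A_x = 0, A_y = 25.35 kN, B_y = 57.33 kN

Resultant of the distributed load: 20.51 × 3.3 = 67.683 kN at 4.45 m from A.
Taking moments about A: B_y·6.3 − 10·5.1 − (20.51·3.3)·4.45 − 5·1.8 = 0 → B_y = 361.18935/6.3 = 57.3316 ≈ 57.33 kN.
ΣF_y = 0: A_y + 57.3316 − 10 − 20.51·3.3 − 5 = 0 → A_y = 25.35 kN.
ΣF_x = 0: no horizontal applied forces, so A_x = 0.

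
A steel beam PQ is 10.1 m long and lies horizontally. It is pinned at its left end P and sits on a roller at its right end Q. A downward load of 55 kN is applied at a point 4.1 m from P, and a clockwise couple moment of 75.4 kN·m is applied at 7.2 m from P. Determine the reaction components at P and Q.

P_x = 0, P_y = 25.21 kN, Q_y = 29.79 kN

ΣM about P: Q_y·10.1 − 55·4.1 − 75.4 = 0 → Q_y = 300.9/10.1 = 29.7921 ≈ 29.79 kN.
ΣF_y = 0: P_y + 29.7921 − 55 = 0 → P_y = 25.21 kN.
ΣF_x = 0: no horizontal applied forces, so P_x = 0.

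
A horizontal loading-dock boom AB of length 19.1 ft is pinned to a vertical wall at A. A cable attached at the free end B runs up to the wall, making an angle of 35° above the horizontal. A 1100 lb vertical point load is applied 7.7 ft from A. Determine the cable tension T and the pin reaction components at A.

T = 773.1 lb, A_x = 633.3 lb, A_y = 656.5 lb

ΣM about A: T·sin35°·19.1 − 1100·7.7 = 0 → T = 8470/(19.1·0.573576) = 773.142 ≈ 773.1 lb.
ΣF_x = 0: A_x − T·cos35° = 0 → A_x = 773.142 × 0.819152 = 633.3 lb.
ΣF_y = 0: A_y + T·sin35° − 1100 = 0 → A_y = 1100 − 773.142 × 0.573576 = 656.5 lb.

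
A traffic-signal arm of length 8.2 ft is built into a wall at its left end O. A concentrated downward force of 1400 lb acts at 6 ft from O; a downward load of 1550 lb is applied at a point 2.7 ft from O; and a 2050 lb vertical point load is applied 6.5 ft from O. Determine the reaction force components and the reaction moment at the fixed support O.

O_x = 0, O_y = 5000 lb, M_O = 25910 lb·ft

ΣF_x = 0: O_x = 0.
ΣF_y = 0: O_y − 1400 − 1550 − 2050 = 0 → O_y = 5000 lb.
ΣM about O: M_O − 1400·6 − 1550·2.7 − 2050·6.5 = 0 → M_O = 25910 lb·ft.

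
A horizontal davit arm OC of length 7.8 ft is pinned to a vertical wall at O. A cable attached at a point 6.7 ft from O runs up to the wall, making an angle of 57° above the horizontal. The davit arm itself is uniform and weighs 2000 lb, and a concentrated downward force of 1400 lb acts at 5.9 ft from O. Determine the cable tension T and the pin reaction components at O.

T = 2858 lb, O_x = 1557 lb, O_y = 1003 lb

ΣM about O: T·sin57°·6.7 − 2000·3.9 − 1400·5.9 = 0 → T = 16060/(6.7·0.838671) = 2858.11 ≈ 2858 lb.
ΣF_x = 0: O_x − T·cos57° = 0 → O_x = 2858.11 × 0.544639 = 1557 lb.
ΣF_y = 0: O_y + T·sin57° − 2000 − 1400 = 0 → O_y = 3400 − 2858.11 × 0.838671 = 1003 lb.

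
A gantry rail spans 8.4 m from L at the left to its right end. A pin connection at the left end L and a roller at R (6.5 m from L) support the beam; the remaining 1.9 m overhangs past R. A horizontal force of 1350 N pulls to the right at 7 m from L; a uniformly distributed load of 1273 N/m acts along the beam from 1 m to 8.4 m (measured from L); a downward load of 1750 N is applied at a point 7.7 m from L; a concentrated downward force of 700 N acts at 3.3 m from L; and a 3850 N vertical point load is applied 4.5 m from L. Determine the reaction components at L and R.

L_x = -1350 N, L_y = 3815 N, R_y = 11910 N

Resultant of the distributed load: 1273 × 7.4 = 9420.2 N at 4.7 m from L.
Taking moments about L: R_y·6.5 − (1273·7.4)·4.7 − 1750·7.7 − 700·3.3 − 3850·4.5 = 0 → R_y = 77384.94/6.5 = 11905.4 ≈ 11910 N.
ΣF_y = 0: L_y + 11905.4 − 1273·7.4 − 1750 − 700 − 3850 = 0 → L_y = 3815 N.
ΣF_x = 0: L_x + 1350 = 0 → L_x = -1350 N.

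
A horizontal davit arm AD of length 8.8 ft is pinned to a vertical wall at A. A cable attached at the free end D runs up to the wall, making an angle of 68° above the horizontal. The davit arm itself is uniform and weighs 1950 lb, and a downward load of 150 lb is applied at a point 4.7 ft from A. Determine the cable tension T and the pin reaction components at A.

T = 1138 lb, A_x = 426.3 lb, A_y = 1045 lb

ΣM about A: T·sin68°·8.8 − 1950·4.4 − 150·4.7 = 0 → T = 9285/(8.8·0.927184) = 1137.98 ≈ 1138 lb.
ΣF_x = 0: A_x − T·cos68° = 0 → A_x = 1137.98 × 0.374607 = 426.3 lb.
ΣF_y = 0: A_y + T·sin68° − 1950 − 150 = 0 → A_y = 2100 − 1137.98 × 0.927184 = 1045 lb.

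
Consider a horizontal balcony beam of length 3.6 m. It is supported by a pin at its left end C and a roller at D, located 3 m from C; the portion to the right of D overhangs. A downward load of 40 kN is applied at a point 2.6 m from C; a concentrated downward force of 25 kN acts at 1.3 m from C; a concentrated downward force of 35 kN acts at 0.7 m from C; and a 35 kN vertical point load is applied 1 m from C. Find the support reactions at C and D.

Taking moments about C: D_y·3 − 40·2.6 − 25·1.3 − 35·0.7 − 35·1 = 0 → D_y = 196/3 = 65.3333 ≈ 65.33 kN.
ΣF_y = 0: C_y + 65.3333 − 40 − 25 − 35 − 35 = 0 → C_y = 69.67 kN.
ΣF_x = 0: no horizontal applied forces, so C_x = 0.

C_x = 0, C_y = 69.67 kN, D_y = 65.33 kN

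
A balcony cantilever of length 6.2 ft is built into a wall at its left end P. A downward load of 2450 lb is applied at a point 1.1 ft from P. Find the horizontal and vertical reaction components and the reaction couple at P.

P_x = 0, P_y = 2450 lb, M_P = 2695 lb·ft

ΣF_x = 0: P_x = 0.
ΣF_y = 0: P_y − 2450 = 0 → P_y = 2450 lb.
ΣM about P: M_P − 2450·1.1 = 0 → M_P = 2695 lb·ft.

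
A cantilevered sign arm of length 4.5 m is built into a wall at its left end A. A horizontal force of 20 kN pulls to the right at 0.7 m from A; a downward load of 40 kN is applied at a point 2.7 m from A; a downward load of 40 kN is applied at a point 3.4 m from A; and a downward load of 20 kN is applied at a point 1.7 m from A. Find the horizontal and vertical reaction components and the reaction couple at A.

A_x = -20.00 kN, A_y = 100.0 kN, M_A = 278.0 kN·m

ΣF_x = 0: A_x + 20 = 0 → A_x = -20.00 kN.
ΣF_y = 0: A_y − 40 − 40 − 20 = 0 → A_y = 100.0 kN.
ΣM about A: M_A − 40·2.7 − 40·3.4 − 20·1.7 = 0 → M_A = 278.0 kN·m.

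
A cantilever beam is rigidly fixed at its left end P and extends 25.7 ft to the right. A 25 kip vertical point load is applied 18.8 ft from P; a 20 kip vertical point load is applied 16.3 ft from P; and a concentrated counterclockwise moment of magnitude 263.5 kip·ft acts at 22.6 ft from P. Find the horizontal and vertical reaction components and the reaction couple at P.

P_x = 0, P_y = 45.00 kip, M_P = 532.5 kip·ft

ΣF_x = 0: P_x = 0.
ΣF_y = 0: P_y − 25 − 20 = 0 → P_y = 45.00 kip.
ΣM about P: M_P − 25·18.8 − 20·16.3 + 263.5 = 0 → M_P = 532.5 kip·ft.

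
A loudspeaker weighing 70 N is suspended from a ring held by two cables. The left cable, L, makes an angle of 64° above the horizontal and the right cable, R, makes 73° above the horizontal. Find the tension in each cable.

T_L = 30.01 N, T_R = 44.99 N

ΣF_x = 0: −T_L·cos64° + T_R·cos73° = 0 → T_R = 1.49936·T_L.
ΣF_y = 0: T_L·sin64° + T_R·sin73° = 70.
Substitute: T_L·(0.898794 + 1.49936·0.956305) = 70 → T_L = 30.0089 ≈ 30.01 N.
Then T_R = 1.49936 × 30.0089 = 44.99 N.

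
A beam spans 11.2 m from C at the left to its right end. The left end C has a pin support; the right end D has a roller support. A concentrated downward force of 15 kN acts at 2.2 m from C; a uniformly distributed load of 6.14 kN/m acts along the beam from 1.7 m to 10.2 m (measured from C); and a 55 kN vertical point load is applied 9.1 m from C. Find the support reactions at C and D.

C_x = 0, C_y = 46.83 kN, D_y = 75.36 kN

Resultant of the distributed load: 6.14 × 8.5 = 52.19 kN at 5.95 m from C.
Taking moments about C: D_y·11.2 − 15·2.2 − (6.14·8.5)·5.95 − 55·9.1 = 0 → D_y = 844.0305/11.2 = 75.3599 ≈ 75.36 kN.
ΣF_y = 0: C_y + 75.3599 − 15 − 6.14·8.5 − 55 = 0 → C_y = 46.83 kN.
ΣF_x = 0: no horizontal applied forces, so C_x = 0.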